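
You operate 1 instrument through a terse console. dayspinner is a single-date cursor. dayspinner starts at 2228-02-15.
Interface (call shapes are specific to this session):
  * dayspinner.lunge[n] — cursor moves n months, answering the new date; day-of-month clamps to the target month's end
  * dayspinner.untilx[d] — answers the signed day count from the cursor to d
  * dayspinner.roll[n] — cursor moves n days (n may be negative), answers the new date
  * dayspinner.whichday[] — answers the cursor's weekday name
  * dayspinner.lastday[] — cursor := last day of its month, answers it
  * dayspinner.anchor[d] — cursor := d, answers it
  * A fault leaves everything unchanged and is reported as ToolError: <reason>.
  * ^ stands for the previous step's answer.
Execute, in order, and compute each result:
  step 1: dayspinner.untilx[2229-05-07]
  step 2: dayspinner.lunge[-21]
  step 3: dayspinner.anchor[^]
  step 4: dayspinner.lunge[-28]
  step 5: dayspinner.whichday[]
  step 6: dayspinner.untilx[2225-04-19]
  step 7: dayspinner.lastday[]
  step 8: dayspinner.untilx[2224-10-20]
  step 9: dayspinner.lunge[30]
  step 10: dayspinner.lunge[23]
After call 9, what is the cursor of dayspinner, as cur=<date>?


Answer: cur=2226-07-31

Derivation:
I use untilx(d→2229-05-07), giving 447.
Next I call lunge(n→-21), giving 2226-05-15.
Calling anchor(d→^), → 2226-05-15.
Calling lunge(n→-28): 2224-01-15.
Invoking whichday, and get Thursday.
I try untilx(d→2225-04-19), → 460.
I use lastday, and see 2224-01-31.
Calling untilx(d→2224-10-20), and see 263.
Now I run lunge(n→30), and get 2226-07-31.
I use lunge(n→23), and see 2228-06-30.


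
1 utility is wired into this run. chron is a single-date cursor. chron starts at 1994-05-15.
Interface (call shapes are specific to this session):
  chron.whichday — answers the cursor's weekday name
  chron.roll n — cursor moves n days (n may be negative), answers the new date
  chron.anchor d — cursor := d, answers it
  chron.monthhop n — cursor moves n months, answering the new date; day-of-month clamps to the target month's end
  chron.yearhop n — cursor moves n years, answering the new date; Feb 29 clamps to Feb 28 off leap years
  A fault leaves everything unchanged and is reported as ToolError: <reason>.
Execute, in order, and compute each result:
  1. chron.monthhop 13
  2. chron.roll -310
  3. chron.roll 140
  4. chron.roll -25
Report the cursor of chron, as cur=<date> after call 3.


Answer: cur=1994-12-27

Derivation:
Next I call monthhop using n: 13, and see 1995-06-15.
Using roll using n: -310, and observe 1994-08-09.
Invoking roll using n: 140, yielding 1994-12-27.
Calling roll using n: -25, which returns 1994-12-02.


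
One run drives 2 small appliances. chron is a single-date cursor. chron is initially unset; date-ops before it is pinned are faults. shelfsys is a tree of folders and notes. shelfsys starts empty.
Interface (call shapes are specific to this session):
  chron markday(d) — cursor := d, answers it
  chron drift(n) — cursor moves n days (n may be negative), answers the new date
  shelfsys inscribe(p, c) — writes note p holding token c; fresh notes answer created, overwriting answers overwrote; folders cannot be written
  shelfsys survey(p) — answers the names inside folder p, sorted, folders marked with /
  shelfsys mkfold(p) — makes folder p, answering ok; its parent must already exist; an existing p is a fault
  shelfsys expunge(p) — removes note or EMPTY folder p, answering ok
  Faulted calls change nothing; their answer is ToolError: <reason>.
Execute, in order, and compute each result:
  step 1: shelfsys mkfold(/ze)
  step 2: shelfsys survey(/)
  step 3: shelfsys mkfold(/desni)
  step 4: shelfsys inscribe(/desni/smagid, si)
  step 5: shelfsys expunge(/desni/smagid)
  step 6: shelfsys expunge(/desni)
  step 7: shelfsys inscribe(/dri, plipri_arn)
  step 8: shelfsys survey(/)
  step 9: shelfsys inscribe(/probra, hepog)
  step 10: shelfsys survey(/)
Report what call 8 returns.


;; shelfsys mkfold(/ze) == ok
;; shelfsys survey(/) == [ze/]
;; shelfsys mkfold(/desni) == ok
;; shelfsys inscribe(/desni/smagid, si) == created
;; shelfsys expunge(/desni/smagid) == ok
;; shelfsys expunge(/desni) == ok
;; shelfsys inscribe(/dri, plipri_arn) == created
;; shelfsys survey(/) == [dri, ze/]
;; shelfsys inscribe(/probra, hepog) == created
;; shelfsys survey(/) == [dri, probra, ze/]

Answer: [dri, ze/]


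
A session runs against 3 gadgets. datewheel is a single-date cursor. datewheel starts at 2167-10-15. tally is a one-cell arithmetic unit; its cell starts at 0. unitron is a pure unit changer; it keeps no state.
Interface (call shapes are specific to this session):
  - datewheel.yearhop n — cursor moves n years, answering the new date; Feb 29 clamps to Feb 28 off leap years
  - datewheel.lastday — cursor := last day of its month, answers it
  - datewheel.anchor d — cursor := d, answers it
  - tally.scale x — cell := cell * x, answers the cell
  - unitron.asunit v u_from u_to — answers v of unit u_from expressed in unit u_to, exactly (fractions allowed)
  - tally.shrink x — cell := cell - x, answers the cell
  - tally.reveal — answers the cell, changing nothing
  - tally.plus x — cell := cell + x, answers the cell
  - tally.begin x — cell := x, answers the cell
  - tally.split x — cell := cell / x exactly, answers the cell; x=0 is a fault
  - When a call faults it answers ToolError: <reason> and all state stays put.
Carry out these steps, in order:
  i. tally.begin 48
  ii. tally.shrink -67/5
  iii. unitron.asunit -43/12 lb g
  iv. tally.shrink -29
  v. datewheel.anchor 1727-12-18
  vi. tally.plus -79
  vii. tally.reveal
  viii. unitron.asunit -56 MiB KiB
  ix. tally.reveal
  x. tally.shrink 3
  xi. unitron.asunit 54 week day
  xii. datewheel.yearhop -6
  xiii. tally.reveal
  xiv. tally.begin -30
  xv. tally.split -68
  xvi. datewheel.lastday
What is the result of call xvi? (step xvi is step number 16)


>>> tally.begin x→48
[out] 48
>>> tally.shrink x→-67/5
[out] 307/5
>>> unitron.asunit v→-43/12 u_from→lb u_to→g
[out] -1950447191/1200000
>>> tally.shrink x→-29
[out] 452/5
>>> datewheel.anchor d→1727-12-18
[out] 1727-12-18
>>> tally.plus x→-79
[out] 57/5
>>> tally.reveal
[out] 57/5
>>> unitron.asunit v→-56 u_from→MiB u_to→KiB
[out] -57344
>>> tally.reveal
[out] 57/5
>>> tally.shrink x→3
[out] 42/5
>>> unitron.asunit v→54 u_from→week u_to→day
[out] 378
>>> datewheel.yearhop n→-6
[out] 1721-12-18
>>> tally.reveal
[out] 42/5
>>> tally.begin x→-30
[out] -30
>>> tally.split x→-68
[out] 15/34
>>> datewheel.lastday
[out] 1721-12-31

Answer: 1721-12-31


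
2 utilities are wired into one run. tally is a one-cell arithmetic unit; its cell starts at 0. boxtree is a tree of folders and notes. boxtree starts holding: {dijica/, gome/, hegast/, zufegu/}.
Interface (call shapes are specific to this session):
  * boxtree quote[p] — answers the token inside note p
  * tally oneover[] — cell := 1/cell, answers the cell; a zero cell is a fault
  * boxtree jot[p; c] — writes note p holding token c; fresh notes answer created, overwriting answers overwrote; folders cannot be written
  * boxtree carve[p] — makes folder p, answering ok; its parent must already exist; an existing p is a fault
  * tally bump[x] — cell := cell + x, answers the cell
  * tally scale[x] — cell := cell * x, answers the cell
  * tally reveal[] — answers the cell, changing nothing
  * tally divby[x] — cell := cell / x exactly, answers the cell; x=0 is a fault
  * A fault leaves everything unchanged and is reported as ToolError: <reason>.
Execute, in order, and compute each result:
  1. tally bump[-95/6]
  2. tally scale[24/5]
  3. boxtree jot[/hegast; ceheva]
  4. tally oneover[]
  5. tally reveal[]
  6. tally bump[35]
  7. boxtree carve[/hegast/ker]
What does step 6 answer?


Answer: 2659/76

Derivation:
I try tally bump with x→-95/6, — result: -95/6.
I invoke tally scale with x→24/5, → -76.
I use boxtree jot with p→/hegast, c→ceheva, and see ToolError: is a directory.
Next I call tally oneover(), and observe -1/76.
Using tally reveal(), and get -1/76.
I use tally bump with x→35, and observe 2659/76.
Then boxtree carve with p→/hegast/ker, giving ok.


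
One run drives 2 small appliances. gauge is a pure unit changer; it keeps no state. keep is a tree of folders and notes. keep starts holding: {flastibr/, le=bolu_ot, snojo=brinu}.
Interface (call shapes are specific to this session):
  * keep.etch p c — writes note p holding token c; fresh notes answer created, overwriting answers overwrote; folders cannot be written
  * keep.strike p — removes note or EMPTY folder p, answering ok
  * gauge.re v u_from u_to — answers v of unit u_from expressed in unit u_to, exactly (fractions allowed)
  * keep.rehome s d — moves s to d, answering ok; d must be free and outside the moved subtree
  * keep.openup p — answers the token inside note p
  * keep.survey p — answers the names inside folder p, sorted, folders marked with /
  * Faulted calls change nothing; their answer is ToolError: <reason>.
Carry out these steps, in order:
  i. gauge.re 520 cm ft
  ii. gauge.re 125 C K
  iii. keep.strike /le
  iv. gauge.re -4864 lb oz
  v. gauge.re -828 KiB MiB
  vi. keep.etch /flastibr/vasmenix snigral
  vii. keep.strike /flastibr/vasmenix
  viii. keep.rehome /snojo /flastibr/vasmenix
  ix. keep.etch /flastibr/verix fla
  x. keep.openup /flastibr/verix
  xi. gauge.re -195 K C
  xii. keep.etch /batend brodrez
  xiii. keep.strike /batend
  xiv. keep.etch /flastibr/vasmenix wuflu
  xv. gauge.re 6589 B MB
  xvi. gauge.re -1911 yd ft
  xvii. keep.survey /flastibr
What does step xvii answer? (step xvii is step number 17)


Answer: [vasmenix, verix]

Derivation:
I call gauge.re with v=520, u_from=cm, u_to=ft, giving 6500/381.
Next I call gauge.re with v=125, u_from=C, u_to=K, and see 7963/20.
Next I call keep.strike with p=/le, → ok.
Invoking gauge.re with v=-4864, u_from=lb, u_to=oz, which returns -77824.
I call gauge.re with v=-828, u_from=KiB, u_to=MiB, — result: -207/256.
Using keep.etch with p=/flastibr/vasmenix, c=snigral, yielding created.
I try keep.strike with p=/flastibr/vasmenix, — result: ok.
Now I run keep.rehome with s=/snojo, d=/flastibr/vasmenix, giving ok.
I use keep.etch with p=/flastibr/verix, c=fla, and observe created.
I run keep.openup with p=/flastibr/verix, giving fla.
Now I run gauge.re with v=-195, u_from=K, u_to=C, — result: -9363/20.
Calling keep.etch with p=/batend, c=brodrez, and see created.
I call keep.strike with p=/batend, yielding ok.
I run keep.etch with p=/flastibr/vasmenix, c=wuflu, and get overwrote.
I call gauge.re with v=6589, u_from=B, u_to=MB, and get 6589/1000000.
I use gauge.re with v=-1911, u_from=yd, u_to=ft, yielding -5733.
Calling keep.survey with p=/flastibr, which returns [vasmenix, verix].


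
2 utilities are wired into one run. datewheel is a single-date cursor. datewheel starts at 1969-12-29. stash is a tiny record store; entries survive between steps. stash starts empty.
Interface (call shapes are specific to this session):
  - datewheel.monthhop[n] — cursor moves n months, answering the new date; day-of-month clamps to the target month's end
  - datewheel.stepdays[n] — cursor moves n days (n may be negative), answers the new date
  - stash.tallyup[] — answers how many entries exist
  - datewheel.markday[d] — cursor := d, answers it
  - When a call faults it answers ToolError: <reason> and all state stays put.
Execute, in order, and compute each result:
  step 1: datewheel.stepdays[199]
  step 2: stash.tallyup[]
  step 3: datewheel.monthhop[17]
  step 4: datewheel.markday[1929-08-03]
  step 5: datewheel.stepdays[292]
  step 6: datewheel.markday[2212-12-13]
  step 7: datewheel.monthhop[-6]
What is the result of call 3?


Answer: 1971-12-16

Derivation:
Using datewheel.stepdays using 199, → 1970-07-16.
I use stash.tallyup, giving 0.
Calling datewheel.monthhop using 17, giving 1971-12-16.
Then datewheel.markday using 1929-08-03, which returns 1929-08-03.
Calling datewheel.stepdays using 292, giving 1930-05-22.
Now I run datewheel.markday using 2212-12-13, → 2212-12-13.
I use datewheel.monthhop using -6: 2212-06-13.


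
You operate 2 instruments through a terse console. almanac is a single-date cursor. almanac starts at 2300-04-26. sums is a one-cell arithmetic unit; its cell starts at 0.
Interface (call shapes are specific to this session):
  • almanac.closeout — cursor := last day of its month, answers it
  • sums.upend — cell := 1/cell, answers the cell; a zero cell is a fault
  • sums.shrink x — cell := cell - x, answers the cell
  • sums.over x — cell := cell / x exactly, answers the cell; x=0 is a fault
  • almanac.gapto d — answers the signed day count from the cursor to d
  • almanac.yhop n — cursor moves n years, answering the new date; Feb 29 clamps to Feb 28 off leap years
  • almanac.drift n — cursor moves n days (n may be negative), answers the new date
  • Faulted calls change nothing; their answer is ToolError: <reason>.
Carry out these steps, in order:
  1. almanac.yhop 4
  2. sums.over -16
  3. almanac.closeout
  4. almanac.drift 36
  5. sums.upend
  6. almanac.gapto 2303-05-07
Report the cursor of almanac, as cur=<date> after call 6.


Answer: cur=2304-06-05

Derivation:
% almanac.yhop n=4
= 2304-04-26
% sums.over x=-16
= 0
% almanac.closeout
= 2304-04-30
% almanac.drift n=36
= 2304-06-05
% sums.upend
= ToolError: reciprocal of zero
% almanac.gapto d=2303-05-07
= -395


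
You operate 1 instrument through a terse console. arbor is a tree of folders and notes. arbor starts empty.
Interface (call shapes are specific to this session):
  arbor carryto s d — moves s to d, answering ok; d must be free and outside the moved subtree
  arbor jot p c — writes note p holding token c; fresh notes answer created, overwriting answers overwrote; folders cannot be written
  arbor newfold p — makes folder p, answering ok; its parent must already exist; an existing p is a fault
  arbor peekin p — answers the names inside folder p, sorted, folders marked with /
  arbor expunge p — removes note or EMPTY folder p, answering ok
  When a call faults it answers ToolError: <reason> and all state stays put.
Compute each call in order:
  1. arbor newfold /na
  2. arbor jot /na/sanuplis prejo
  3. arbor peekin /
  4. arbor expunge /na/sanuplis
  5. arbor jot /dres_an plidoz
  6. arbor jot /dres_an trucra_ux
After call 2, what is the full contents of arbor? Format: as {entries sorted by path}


Answer: {na/, na/sanuplis=prejo}

Derivation:
I invoke arbor newfold using p=/na, which returns ok.
I use arbor jot using p=/na/sanuplis, c=prejo, → created.
Then arbor peekin using p=/, giving [na/].
Invoking arbor expunge using p=/na/sanuplis, which returns ok.
I use arbor jot using p=/dres_an, c=plidoz, which returns created.
Then arbor jot using p=/dres_an, c=trucra_ux, giving overwrote.


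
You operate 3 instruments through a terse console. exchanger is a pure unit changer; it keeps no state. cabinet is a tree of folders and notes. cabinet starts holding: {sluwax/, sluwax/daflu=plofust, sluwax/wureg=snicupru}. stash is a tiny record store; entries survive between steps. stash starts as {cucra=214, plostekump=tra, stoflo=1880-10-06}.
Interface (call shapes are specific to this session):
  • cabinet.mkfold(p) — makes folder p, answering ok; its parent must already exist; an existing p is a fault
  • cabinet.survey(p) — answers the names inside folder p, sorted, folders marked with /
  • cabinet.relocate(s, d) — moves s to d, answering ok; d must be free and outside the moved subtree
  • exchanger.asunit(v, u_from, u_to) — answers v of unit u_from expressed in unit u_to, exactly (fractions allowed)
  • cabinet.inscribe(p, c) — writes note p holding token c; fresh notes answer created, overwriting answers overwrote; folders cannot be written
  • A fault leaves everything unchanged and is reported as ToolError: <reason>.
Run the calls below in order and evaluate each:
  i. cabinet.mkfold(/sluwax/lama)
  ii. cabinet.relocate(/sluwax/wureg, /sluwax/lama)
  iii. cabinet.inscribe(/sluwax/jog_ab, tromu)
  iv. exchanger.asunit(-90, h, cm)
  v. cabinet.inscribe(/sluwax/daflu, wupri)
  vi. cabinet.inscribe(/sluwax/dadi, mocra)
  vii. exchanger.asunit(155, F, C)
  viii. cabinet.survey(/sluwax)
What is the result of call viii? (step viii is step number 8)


Answer: [dadi, daflu, jog_ab, lama/, wureg]

Derivation:
CALL cabinet.mkfold[p=/sluwax/lama]
RET  ok
CALL cabinet.relocate[s=/sluwax/wureg; d=/sluwax/lama]
RET  ToolError: exists
CALL cabinet.inscribe[p=/sluwax/jog_ab; c=tromu]
RET  created
CALL exchanger.asunit[v=-90; u_from=h; u_to=cm]
RET  ToolError: incompatible units
CALL cabinet.inscribe[p=/sluwax/daflu; c=wupri]
RET  overwrote
CALL cabinet.inscribe[p=/sluwax/dadi; c=mocra]
RET  created
CALL exchanger.asunit[v=155; u_from=F; u_to=C]
RET  205/3
CALL cabinet.survey[p=/sluwax]
RET  [dadi, daflu, jog_ab, lama/, wureg]


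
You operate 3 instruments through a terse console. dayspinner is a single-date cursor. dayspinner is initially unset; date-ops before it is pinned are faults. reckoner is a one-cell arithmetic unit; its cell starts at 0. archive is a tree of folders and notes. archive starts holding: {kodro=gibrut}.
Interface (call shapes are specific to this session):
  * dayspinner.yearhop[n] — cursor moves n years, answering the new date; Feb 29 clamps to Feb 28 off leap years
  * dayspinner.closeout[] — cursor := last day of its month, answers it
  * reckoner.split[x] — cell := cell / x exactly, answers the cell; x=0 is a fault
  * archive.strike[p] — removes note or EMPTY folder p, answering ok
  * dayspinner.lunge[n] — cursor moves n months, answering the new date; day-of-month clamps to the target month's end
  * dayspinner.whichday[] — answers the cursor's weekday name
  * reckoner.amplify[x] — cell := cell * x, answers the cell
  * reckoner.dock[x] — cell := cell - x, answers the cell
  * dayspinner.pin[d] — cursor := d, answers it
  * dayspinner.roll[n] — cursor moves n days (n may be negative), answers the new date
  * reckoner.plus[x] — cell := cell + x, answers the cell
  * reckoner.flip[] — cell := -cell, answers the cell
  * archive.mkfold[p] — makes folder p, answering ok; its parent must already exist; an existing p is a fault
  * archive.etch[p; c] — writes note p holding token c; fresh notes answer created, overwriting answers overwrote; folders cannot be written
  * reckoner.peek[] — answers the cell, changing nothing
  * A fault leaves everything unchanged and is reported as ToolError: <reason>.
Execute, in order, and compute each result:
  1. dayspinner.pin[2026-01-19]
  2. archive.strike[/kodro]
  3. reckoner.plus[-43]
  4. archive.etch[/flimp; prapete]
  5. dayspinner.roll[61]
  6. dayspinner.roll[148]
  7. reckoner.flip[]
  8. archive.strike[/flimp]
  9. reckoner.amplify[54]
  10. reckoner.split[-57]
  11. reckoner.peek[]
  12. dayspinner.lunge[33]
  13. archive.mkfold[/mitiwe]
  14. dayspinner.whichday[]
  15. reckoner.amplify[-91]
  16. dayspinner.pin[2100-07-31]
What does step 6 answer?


I try pin(d='2026-01-19'), which returns 2026-01-19.
Calling strike(p='/kodro'), yielding ok.
Next I call plus(x='-43'), giving -43.
I try etch(p='/flimp', c='prapete'), and observe created.
Next I call roll(n='61'), yielding 2026-03-21.
I invoke roll(n='148'): 2026-08-16.
Now I run flip, which returns 43.
I run strike(p='/flimp'), — result: ok.
I invoke amplify(x='54'), yielding 2322.
I use split(x='-57'), and observe -774/19.
I invoke peek, — result: -774/19.
Then lunge(n='33'), giving 2029-05-16.
I try mkfold(p='/mitiwe'), giving ok.
Calling whichday, and observe Wednesday.
I try amplify(x='-91'): 70434/19.
I run pin(d='2100-07-31'), — result: 2100-07-31.

Answer: 2026-08-16


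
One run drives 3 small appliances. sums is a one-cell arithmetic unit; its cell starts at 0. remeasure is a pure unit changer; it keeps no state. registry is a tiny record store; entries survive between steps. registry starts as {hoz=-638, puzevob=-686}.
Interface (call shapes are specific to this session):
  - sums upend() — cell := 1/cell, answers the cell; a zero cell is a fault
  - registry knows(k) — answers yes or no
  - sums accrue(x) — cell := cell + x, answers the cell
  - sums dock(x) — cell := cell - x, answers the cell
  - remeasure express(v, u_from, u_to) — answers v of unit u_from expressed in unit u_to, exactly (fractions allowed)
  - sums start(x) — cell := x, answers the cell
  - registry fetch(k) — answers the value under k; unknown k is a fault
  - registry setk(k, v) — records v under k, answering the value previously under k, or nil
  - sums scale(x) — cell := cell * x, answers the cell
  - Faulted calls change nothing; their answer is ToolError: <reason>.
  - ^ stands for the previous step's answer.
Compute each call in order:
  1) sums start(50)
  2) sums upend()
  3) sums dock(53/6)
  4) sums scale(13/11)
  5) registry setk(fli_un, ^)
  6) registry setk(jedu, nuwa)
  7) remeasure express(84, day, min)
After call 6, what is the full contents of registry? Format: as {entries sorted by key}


Do: sums start[x→50]
See: 50
Do: sums upend[]
See: 1/50
Do: sums dock[x→53/6]
See: -661/75
Do: sums scale[x→13/11]
See: -8593/825
Do: registry setk[k→fli_un; v→^]
See: nil
Do: registry setk[k→jedu; v→nuwa]
See: nil
Do: remeasure express[v→84; u_from→day; u_to→min]
See: 120960

Answer: {fli_un=-8593/825, hoz=-638, jedu=nuwa, puzevob=-686}


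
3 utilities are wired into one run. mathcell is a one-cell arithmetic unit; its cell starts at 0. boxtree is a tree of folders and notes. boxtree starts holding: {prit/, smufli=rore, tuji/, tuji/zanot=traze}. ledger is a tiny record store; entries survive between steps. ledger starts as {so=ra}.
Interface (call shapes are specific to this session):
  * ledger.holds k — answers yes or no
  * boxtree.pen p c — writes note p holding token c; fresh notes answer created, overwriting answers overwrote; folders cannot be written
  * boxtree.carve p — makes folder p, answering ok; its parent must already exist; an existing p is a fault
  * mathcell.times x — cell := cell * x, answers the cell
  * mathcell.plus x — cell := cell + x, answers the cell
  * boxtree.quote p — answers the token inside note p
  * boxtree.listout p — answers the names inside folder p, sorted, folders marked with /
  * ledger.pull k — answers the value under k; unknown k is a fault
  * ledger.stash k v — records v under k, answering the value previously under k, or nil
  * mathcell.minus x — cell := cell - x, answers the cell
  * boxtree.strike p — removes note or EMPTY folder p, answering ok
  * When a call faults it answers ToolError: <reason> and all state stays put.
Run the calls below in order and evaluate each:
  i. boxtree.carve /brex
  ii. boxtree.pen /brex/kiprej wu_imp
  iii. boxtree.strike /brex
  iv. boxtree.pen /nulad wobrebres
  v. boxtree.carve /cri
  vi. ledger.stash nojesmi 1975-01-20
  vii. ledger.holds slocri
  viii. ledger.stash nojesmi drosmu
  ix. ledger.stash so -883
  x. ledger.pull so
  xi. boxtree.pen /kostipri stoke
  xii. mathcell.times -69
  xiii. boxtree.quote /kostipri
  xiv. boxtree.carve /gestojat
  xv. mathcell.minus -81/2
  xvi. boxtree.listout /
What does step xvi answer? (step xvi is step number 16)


Answer: [brex/, cri/, gestojat/, kostipri, nulad, prit/, smufli, tuji/]

Derivation:
Now I run carve using /brex, — result: ok.
I invoke pen using /brex/kiprej, wu_imp, and get created.
I use strike using /brex, → ToolError: not empty.
Calling pen using /nulad, wobrebres, → created.
Next I call carve using /cri, giving ok.
I try stash using nojesmi, 1975-01-20: nil.
Then holds using slocri, and get no.
Using stash using nojesmi, drosmu, giving 1975-01-20.
Invoking stash using so, -883, — result: ra.
Invoking pull using so, — result: -883.
I use pen using /kostipri, stoke, yielding created.
Now I run times using -69, and see 0.
I try quote using /kostipri: stoke.
I try carve using /gestojat, which returns ok.
I try minus using -81/2, which returns 81/2.
I invoke listout using /, → [brex/, cri/, gestojat/, kostipri, nulad, prit/, smufli, tuji/].


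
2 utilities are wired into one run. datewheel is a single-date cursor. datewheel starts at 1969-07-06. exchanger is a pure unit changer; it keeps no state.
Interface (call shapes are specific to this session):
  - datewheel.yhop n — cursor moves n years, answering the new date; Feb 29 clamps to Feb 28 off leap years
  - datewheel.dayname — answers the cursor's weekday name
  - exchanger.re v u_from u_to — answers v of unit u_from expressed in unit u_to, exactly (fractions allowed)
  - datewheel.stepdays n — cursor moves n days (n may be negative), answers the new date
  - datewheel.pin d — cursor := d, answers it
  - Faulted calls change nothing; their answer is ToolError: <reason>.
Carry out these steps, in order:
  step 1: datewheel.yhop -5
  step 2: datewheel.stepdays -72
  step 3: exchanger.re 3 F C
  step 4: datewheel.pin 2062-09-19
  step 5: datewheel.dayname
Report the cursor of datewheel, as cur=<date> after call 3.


Answer: cur=1964-04-25

Derivation:
// 1. yhop(-5) : 1964-07-06
// 2. stepdays(-72) : 1964-04-25
// 3. re(3, F, C) : -145/9
// 4. pin(2062-09-19) : 2062-09-19
// 5. dayname() : Tuesday


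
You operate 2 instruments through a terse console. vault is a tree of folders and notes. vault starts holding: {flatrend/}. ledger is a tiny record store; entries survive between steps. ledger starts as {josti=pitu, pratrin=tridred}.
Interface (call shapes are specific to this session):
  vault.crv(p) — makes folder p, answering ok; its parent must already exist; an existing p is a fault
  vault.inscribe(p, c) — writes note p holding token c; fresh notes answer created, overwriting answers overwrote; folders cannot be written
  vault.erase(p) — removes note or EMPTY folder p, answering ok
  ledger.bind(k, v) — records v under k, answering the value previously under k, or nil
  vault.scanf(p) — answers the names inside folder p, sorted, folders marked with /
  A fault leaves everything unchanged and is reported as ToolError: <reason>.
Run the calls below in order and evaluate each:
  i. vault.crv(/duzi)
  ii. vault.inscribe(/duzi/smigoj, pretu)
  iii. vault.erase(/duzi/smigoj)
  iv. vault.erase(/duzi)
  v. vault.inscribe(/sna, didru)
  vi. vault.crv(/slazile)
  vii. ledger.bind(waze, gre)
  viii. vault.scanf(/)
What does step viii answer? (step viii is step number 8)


Answer: [flatrend/, slazile/, sna]

Derivation:
Using crv using /duzi, which returns ok.
I run inscribe using /duzi/smigoj, pretu, yielding created.
Now I run erase using /duzi/smigoj: ok.
Invoking erase using /duzi, and get ok.
I call inscribe using /sna, didru, which returns created.
Next I call crv using /slazile, yielding ok.
Now I run bind using waze, gre, yielding nil.
I use scanf using /, and get [flatrend/, slazile/, sna].


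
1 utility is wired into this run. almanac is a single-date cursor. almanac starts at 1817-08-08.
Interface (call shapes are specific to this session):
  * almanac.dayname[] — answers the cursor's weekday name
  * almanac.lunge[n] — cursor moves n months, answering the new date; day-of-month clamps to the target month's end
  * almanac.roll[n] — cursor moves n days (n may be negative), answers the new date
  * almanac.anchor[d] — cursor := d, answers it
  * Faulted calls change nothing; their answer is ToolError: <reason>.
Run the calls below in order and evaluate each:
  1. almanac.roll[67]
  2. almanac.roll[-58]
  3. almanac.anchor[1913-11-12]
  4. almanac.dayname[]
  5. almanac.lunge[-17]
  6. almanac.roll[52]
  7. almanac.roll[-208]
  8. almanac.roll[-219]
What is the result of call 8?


·→ roll(n=67)
·← 1817-10-14
·→ roll(n=-58)
·← 1817-08-17
·→ anchor(d=1913-11-12)
·← 1913-11-12
·→ dayname()
·← Wednesday
·→ lunge(n=-17)
·← 1912-06-12
·→ roll(n=52)
·← 1912-08-03
·→ roll(n=-208)
·← 1912-01-08
·→ roll(n=-219)
·← 1911-06-03

Answer: 1911-06-03


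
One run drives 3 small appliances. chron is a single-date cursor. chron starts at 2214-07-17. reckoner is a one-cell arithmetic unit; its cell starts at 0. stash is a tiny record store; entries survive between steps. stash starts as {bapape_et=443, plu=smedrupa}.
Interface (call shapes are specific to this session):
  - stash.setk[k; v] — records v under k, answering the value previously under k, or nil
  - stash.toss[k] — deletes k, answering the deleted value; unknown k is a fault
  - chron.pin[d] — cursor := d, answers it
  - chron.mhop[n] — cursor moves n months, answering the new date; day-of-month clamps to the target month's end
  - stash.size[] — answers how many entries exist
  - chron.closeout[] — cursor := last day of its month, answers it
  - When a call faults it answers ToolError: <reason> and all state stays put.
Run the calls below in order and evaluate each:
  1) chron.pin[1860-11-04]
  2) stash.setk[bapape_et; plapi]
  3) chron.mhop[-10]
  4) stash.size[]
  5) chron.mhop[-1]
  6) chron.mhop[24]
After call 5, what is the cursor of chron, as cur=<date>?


Answer: cur=1859-12-04

Derivation:
Step: chron.pin[d='1860-11-04']
Result: 1860-11-04
Step: stash.setk[k='bapape_et'; v='plapi']
Result: 443
Step: chron.mhop[n='-10']
Result: 1860-01-04
Step: stash.size[]
Result: 2
Step: chron.mhop[n='-1']
Result: 1859-12-04
Step: chron.mhop[n='24']
Result: 1861-12-04


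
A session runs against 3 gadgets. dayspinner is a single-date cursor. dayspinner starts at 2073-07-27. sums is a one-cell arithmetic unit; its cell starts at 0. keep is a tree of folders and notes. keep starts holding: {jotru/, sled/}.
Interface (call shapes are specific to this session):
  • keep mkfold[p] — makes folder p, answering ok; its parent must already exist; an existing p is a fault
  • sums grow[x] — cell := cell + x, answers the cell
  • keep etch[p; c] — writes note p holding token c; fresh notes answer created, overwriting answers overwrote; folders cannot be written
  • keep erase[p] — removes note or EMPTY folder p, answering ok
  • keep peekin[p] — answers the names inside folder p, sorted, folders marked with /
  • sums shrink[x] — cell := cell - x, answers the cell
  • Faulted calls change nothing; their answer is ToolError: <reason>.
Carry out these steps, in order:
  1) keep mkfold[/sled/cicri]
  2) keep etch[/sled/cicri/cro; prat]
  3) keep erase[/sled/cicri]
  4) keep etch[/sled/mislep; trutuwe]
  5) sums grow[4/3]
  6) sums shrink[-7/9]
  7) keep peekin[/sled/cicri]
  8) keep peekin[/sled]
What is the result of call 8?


Answer: [cicri/, mislep]

Derivation:
CALL keep mkfold[p=/sled/cicri]
RET  ok
CALL keep etch[p=/sled/cicri/cro; c=prat]
RET  created
CALL keep erase[p=/sled/cicri]
RET  ToolError: not empty
CALL keep etch[p=/sled/mislep; c=trutuwe]
RET  created
CALL sums grow[x=4/3]
RET  4/3
CALL sums shrink[x=-7/9]
RET  19/9
CALL keep peekin[p=/sled/cicri]
RET  [cro]
CALL keep peekin[p=/sled]
RET  [cicri/, mislep]


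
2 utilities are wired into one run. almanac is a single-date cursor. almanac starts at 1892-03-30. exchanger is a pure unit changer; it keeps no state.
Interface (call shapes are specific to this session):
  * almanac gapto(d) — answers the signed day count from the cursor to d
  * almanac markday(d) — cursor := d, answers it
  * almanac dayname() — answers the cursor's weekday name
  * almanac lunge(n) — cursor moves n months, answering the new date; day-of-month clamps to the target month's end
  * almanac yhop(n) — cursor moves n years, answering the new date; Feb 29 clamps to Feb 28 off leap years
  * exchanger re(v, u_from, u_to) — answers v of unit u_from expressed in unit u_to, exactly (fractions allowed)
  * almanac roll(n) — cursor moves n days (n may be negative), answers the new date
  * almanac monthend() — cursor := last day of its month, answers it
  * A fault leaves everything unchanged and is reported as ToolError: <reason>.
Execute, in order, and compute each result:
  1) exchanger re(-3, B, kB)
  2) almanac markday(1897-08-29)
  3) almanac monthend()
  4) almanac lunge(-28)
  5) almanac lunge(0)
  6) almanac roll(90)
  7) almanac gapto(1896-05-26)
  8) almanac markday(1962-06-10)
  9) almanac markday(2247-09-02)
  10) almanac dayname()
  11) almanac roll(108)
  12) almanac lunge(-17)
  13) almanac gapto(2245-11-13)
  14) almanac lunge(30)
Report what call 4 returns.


Answer: 1895-04-30

Derivation:
Step: exchanger re[v='-3'; u_from='B'; u_to='kB']
Result: -3/1000
Step: almanac markday[d='1897-08-29']
Result: 1897-08-29
Step: almanac monthend[]
Result: 1897-08-31
Step: almanac lunge[n='-28']
Result: 1895-04-30
Step: almanac lunge[n='0']
Result: 1895-04-30
Step: almanac roll[n='90']
Result: 1895-07-29
Step: almanac gapto[d='1896-05-26']
Result: 302
Step: almanac markday[d='1962-06-10']
Result: 1962-06-10
Step: almanac markday[d='2247-09-02']
Result: 2247-09-02
Step: almanac dayname[]
Result: Thursday
Step: almanac roll[n='108']
Result: 2247-12-19
Step: almanac lunge[n='-17']
Result: 2246-07-19
Step: almanac gapto[d='2245-11-13']
Result: -248
Step: almanac lunge[n='30']
Result: 2249-01-19


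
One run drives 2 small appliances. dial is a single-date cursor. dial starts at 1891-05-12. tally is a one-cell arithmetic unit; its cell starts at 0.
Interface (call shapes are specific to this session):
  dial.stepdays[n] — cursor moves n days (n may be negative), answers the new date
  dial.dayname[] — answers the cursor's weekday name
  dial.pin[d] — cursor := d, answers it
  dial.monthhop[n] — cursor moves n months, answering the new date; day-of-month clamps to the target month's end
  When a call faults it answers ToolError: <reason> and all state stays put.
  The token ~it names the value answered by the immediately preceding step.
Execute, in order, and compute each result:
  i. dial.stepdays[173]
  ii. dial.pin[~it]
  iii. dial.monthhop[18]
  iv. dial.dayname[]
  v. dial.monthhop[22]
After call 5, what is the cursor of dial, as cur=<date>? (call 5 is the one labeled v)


% stepdays n=173
[out] 1891-11-01
% pin d=~it
[out] 1891-11-01
% monthhop n=18
[out] 1893-05-01
% dayname
[out] Monday
% monthhop n=22
[out] 1895-03-01

Answer: cur=1895-03-01


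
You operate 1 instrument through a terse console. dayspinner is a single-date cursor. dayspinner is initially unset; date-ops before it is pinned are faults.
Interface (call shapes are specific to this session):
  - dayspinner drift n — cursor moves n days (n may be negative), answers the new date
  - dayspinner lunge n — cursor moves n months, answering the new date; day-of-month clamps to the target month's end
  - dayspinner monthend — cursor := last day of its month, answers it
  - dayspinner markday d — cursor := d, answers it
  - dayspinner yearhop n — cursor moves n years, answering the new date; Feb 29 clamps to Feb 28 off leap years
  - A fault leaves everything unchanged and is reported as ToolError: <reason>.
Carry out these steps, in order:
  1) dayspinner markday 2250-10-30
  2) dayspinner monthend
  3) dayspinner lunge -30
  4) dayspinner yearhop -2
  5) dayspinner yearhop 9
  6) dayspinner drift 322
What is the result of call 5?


Answer: 2255-04-30

Derivation:
I run dayspinner markday on d→2250-10-30, — result: 2250-10-30.
Next I call dayspinner monthend(), and observe 2250-10-31.
Calling dayspinner lunge on n→-30, → 2248-04-30.
Calling dayspinner yearhop on n→-2, and observe 2246-04-30.
I try dayspinner yearhop on n→9, → 2255-04-30.
I call dayspinner drift on n→322, which returns 2256-03-17.


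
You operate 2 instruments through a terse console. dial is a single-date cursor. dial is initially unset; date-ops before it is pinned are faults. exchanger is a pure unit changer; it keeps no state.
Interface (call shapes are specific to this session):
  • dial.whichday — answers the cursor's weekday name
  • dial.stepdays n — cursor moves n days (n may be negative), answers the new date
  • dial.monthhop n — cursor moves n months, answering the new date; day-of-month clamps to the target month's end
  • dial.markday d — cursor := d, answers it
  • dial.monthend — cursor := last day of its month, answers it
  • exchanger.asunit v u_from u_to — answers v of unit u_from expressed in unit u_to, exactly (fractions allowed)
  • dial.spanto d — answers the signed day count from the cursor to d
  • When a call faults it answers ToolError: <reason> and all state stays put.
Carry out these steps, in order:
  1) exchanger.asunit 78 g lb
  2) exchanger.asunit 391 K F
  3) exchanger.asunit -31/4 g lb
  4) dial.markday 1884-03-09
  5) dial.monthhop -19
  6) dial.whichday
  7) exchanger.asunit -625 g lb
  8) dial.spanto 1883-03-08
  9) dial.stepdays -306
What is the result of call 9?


Answer: 1881-10-07

Derivation:
==> exchanger.asunit(v=78, u_from=g, u_to=lb)
<== 7800000/45359237
==> exchanger.asunit(v=391, u_from=K, u_to=F)
<== 24413/100
==> exchanger.asunit(v=-31/4, u_from=g, u_to=lb)
<== -775000/45359237
==> dial.markday(d=1884-03-09)
<== 1884-03-09
==> dial.monthhop(n=-19)
<== 1882-08-09
==> dial.whichday()
<== Wednesday
==> exchanger.asunit(v=-625, u_from=g, u_to=lb)
<== -62500000/45359237
==> dial.spanto(d=1883-03-08)
<== 211
==> dial.stepdays(n=-306)
<== 1881-10-07


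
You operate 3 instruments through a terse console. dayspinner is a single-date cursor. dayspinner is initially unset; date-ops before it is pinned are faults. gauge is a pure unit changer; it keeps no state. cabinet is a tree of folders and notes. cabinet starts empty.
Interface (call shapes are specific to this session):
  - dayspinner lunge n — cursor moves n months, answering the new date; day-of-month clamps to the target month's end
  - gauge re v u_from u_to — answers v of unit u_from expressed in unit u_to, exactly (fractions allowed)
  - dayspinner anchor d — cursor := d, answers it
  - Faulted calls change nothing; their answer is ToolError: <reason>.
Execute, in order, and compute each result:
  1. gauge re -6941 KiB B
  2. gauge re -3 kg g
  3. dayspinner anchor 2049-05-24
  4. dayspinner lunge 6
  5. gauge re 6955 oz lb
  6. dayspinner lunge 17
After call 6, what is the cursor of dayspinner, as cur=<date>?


→ gauge re(-6941, KiB, B)
← -7107584
→ gauge re(-3, kg, g)
← -3000
→ dayspinner anchor(2049-05-24)
← 2049-05-24
→ dayspinner lunge(6)
← 2049-11-24
→ gauge re(6955, oz, lb)
← 6955/16
→ dayspinner lunge(17)
← 2051-04-24

Answer: cur=2051-04-24


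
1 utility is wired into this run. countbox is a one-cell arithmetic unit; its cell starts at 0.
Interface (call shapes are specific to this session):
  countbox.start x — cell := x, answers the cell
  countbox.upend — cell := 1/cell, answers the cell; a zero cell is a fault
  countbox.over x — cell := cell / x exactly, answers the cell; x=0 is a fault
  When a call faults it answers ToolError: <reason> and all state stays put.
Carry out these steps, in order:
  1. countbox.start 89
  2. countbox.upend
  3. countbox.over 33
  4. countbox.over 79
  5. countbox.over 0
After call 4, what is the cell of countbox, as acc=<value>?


→ countbox.start(x: 89)
← 89
→ countbox.upend()
← 1/89
→ countbox.over(x: 33)
← 1/2937
→ countbox.over(x: 79)
← 1/232023
→ countbox.over(x: 0)
← ToolError: division by zero

Answer: acc=1/232023


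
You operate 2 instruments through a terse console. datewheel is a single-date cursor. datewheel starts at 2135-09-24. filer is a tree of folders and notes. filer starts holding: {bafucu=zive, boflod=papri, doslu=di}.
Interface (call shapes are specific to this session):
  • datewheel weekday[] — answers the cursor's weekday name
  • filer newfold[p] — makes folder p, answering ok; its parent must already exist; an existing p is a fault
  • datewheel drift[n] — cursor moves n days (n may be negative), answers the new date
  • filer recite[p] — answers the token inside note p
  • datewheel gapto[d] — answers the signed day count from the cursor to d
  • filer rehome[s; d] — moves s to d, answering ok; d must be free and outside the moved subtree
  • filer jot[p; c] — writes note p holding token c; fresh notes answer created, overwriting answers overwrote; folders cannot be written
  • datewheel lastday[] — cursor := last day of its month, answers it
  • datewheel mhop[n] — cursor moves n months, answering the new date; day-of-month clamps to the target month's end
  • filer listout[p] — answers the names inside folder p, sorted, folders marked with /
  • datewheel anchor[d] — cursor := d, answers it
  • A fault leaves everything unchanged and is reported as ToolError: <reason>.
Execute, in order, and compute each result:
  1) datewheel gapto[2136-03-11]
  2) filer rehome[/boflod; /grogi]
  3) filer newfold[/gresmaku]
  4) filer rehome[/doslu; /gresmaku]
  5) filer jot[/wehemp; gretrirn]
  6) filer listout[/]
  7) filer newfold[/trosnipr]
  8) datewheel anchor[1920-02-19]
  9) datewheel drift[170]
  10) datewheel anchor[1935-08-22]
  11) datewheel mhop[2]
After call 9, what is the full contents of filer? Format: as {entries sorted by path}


Answer: {bafucu=zive, doslu=di, gresmaku/, grogi=papri, trosnipr/, wehemp=gretrirn}

Derivation:
CALL datewheel gapto[d=2136-03-11]
RET  169
CALL filer rehome[s=/boflod; d=/grogi]
RET  ok
CALL filer newfold[p=/gresmaku]
RET  ok
CALL filer rehome[s=/doslu; d=/gresmaku]
RET  ToolError: exists
CALL filer jot[p=/wehemp; c=gretrirn]
RET  created
CALL filer listout[p=/]
RET  [bafucu, doslu, gresmaku/, grogi, wehemp]
CALL filer newfold[p=/trosnipr]
RET  ok
CALL datewheel anchor[d=1920-02-19]
RET  1920-02-19
CALL datewheel drift[n=170]
RET  1920-08-07
CALL datewheel anchor[d=1935-08-22]
RET  1935-08-22
CALL datewheel mhop[n=2]
RET  1935-10-22
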